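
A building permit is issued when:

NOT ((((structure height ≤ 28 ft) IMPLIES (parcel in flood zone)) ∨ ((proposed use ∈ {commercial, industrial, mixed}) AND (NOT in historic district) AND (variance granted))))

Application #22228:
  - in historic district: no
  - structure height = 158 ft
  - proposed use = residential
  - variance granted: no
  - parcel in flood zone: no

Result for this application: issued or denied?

Atomic conditions:
  structure height ≤ 28 ft: 158 ≤ 28 is false
  parcel in flood zone: no → false
  proposed use ∈ {commercial, industrial, mixed}: residential is not in the set → false
  NOT in historic district: no → true
  variance granted: no → false
Combine:
[1.1] false → false (antecedent false ⇒ implication holds) = true
[1.2] false AND true AND false = false
[1] true OR false = true
[root] NOT true = false
Overall: false → denied

Denied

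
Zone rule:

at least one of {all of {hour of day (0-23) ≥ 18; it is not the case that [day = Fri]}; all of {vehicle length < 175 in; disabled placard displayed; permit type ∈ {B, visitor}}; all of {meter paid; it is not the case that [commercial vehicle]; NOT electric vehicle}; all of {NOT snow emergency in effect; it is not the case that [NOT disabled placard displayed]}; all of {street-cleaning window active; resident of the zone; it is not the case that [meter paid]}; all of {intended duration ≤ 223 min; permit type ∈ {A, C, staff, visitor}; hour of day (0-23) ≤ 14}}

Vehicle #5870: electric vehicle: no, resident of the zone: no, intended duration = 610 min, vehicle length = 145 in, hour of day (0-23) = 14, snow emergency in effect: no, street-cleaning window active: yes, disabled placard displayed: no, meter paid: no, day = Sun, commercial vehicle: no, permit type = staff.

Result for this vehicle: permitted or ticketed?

Atomic conditions:
  hour of day (0-23) ≥ 18: 14 ≥ 18 is false
  day = Fri: Sun == Fri is false
  vehicle length < 175 in: 145 < 175 is true
  disabled placard displayed: no → false
  permit type ∈ {B, visitor}: staff is not in the set → false
  meter paid: no → false
  commercial vehicle: no → false
  NOT electric vehicle: no → true
  NOT snow emergency in effect: no → true
  NOT disabled placard displayed: no → true
  street-cleaning window active: yes → true
  resident of the zone: no → false
  intended duration ≤ 223 min: 610 ≤ 223 is false
  permit type ∈ {A, C, staff, visitor}: staff is in the set → true
  hour of day (0-23) ≤ 14: 14 ≤ 14 is true
Combine:
[1.2] NOT false = true
[1] false AND true = false
[2] true AND false AND false = false
[3.2] NOT false = true
[3] false AND true AND true = false
[4.2] NOT true = false
[4] true AND false = false
[5.3] NOT false = true
[5] true AND false AND true = false
[6] false AND true AND true = false
[root] false OR false OR false OR false OR false OR false = false
Overall: false → ticketed

Ticketed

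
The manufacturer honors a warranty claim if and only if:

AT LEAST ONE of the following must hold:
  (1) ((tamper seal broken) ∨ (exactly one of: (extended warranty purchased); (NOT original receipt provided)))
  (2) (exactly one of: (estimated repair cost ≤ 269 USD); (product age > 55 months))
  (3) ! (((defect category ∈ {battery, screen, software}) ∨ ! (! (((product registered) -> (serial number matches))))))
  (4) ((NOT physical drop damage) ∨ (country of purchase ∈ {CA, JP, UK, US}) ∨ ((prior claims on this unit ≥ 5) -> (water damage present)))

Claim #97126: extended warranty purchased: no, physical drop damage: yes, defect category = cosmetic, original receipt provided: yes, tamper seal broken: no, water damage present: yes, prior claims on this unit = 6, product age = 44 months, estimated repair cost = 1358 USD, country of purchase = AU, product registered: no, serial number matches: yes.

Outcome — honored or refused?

Honored

Atomic conditions:
  tamper seal broken: no → false
  extended warranty purchased: no → false
  NOT original receipt provided: yes → false
  estimated repair cost ≤ 269 USD: 1358 ≤ 269 is false
  product age > 55 months: 44 > 55 is false
  defect category ∈ {battery, screen, software}: cosmetic is not in the set → false
  product registered: no → false
  serial number matches: yes → true
  NOT physical drop damage: yes → false
  country of purchase ∈ {CA, JP, UK, US}: AU is not in the set → false
  prior claims on this unit ≥ 5: 6 ≥ 5 is true
  water damage present: yes → true
Combine:
[1.2] exactly-one(false, false) = false
[1] false OR false = false
[2] exactly-one(false, false) = false
[3.1.2.1.1] false → true (antecedent false ⇒ implication holds) = true
[3.1.2.1] NOT true = false
[3.1.2] NOT false = true
[3.1] false OR true = true
[3] NOT true = false
[4.3] true → true = true
[4] false OR false OR true = true
[root] false OR false OR false OR true = true
Overall: true → honored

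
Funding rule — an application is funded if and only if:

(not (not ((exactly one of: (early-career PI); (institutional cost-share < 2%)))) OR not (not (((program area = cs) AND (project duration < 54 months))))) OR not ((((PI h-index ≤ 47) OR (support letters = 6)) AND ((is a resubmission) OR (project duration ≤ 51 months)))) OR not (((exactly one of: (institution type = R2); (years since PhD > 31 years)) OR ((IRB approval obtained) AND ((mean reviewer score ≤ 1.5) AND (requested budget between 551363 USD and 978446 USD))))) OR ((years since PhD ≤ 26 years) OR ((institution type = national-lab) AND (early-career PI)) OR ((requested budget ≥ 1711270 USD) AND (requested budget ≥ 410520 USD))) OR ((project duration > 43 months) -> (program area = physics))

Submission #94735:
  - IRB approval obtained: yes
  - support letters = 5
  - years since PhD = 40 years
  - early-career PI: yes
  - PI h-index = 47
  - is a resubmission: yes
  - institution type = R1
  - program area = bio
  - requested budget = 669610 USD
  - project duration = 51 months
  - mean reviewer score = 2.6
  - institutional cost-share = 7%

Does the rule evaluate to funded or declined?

Funded

Atomic conditions:
  early-career PI: yes → true
  institutional cost-share < 2%: 7 < 2 is false
  program area = cs: bio == cs is false
  project duration < 54 months: 51 < 54 is true
  PI h-index ≤ 47: 47 ≤ 47 is true
  support letters = 6: 5 == 6 is false
  is a resubmission: yes → true
  project duration ≤ 51 months: 51 ≤ 51 is true
  institution type = R2: R1 == R2 is false
  years since PhD > 31 years: 40 > 31 is true
  IRB approval obtained: yes → true
  mean reviewer score ≤ 1.5: 2.6 ≤ 1.5 is false
  requested budget between 551363 USD and 978446 USD: 669610 in [551363, 978446] is true
  years since PhD ≤ 26 years: 40 ≤ 26 is false
  institution type = national-lab: R1 == national-lab is false
  requested budget ≥ 1711270 USD: 669610 ≥ 1711270 is false
  requested budget ≥ 410520 USD: 669610 ≥ 410520 is true
  project duration > 43 months: 51 > 43 is true
  program area = physics: bio == physics is false
Combine:
[1.1.1.1] exactly-one(true, false) = true
[1.1.1] NOT true = false
[1.1] NOT false = true
[1.2.1.1] false AND true = false
[1.2.1] NOT false = true
[1.2] NOT true = false
[1] true OR false = true
[2.1.1] true OR false = true
[2.1.2] true OR true = true
[2.1] true AND true = true
[2] NOT true = false
[3.1.1] exactly-one(false, true) = true
[3.1.2.2] false AND true = false
[3.1.2] true AND false = false
[3.1] true OR false = true
[3] NOT true = false
[4.2] false AND true = false
[4.3] false AND true = false
[4] false OR false OR false = false
[5] true → false = false
[root] true OR false OR false OR false OR false = true
Overall: true → funded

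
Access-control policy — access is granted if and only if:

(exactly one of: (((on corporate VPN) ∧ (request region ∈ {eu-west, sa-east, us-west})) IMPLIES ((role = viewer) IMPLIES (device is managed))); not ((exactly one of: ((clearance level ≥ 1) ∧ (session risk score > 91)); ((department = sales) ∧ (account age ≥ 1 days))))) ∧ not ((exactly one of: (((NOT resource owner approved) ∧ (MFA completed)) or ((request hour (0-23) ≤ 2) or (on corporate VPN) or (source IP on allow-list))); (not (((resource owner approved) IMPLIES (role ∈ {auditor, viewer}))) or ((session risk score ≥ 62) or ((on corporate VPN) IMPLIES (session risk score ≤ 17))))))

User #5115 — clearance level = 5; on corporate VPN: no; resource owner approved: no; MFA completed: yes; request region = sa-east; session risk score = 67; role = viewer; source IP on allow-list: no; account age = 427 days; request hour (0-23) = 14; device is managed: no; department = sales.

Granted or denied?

Atomic conditions:
  on corporate VPN: no → false
  request region ∈ {eu-west, sa-east, us-west}: sa-east is in the set → true
  role = viewer: viewer == viewer is true
  device is managed: no → false
  clearance level ≥ 1: 5 ≥ 1 is true
  session risk score > 91: 67 > 91 is false
  department = sales: sales == sales is true
  account age ≥ 1 days: 427 ≥ 1 is true
  NOT resource owner approved: no → true
  MFA completed: yes → true
  request hour (0-23) ≤ 2: 14 ≤ 2 is false
  source IP on allow-list: no → false
  resource owner approved: no → false
  role ∈ {auditor, viewer}: viewer is in the set → true
  session risk score ≥ 62: 67 ≥ 62 is true
  session risk score ≤ 17: 67 ≤ 17 is false
Combine:
[1.1.1] false AND true = false
[1.1.2] true → false = false
[1.1] false → false (antecedent false ⇒ implication holds) = true
[1.2.1.1] true AND false = false
[1.2.1.2] true AND true = true
[1.2.1] exactly-one(false, true) = true
[1.2] NOT true = false
[1] exactly-one(true, false) = true
[2.1.1.1] true AND true = true
[2.1.1.2] false OR false OR false = false
[2.1.1] true OR false = true
[2.1.2.1.1] false → true (antecedent false ⇒ implication holds) = true
[2.1.2.1] NOT true = false
[2.1.2.2.2] false → false (antecedent false ⇒ implication holds) = true
[2.1.2.2] true OR true = true
[2.1.2] false OR true = true
[2.1] exactly-one(true, true) = false
[2] NOT false = true
[root] true AND true = true
Overall: true → granted

Granted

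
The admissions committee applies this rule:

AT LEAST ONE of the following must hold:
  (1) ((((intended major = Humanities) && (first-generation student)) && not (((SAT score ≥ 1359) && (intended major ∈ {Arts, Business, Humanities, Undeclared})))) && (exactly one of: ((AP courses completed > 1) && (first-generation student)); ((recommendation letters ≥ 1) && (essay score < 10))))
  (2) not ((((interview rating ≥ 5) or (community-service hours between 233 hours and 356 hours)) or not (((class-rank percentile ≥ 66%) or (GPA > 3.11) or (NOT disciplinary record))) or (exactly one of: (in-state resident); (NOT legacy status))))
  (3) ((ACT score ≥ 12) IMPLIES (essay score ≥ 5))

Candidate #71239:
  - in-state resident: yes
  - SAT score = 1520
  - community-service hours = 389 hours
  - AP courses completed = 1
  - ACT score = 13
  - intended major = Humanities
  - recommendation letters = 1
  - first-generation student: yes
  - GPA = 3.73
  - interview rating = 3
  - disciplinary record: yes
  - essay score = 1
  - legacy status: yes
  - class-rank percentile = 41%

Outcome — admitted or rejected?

Atomic conditions:
  intended major = Humanities: Humanities == Humanities is true
  first-generation student: yes → true
  SAT score ≥ 1359: 1520 ≥ 1359 is true
  intended major ∈ {Arts, Business, Humanities, Undeclared}: Humanities is in the set → true
  AP courses completed > 1: 1 > 1 is false
  recommendation letters ≥ 1: 1 ≥ 1 is true
  essay score < 10: 1 < 10 is true
  interview rating ≥ 5: 3 ≥ 5 is false
  community-service hours between 233 hours and 356 hours: 389 in [233, 356] is false
  class-rank percentile ≥ 66%: 41 ≥ 66 is false
  GPA > 3.11: 3.73 > 3.11 is true
  NOT disciplinary record: yes → false
  in-state resident: yes → true
  NOT legacy status: yes → false
  ACT score ≥ 12: 13 ≥ 12 is true
  essay score ≥ 5: 1 ≥ 5 is false
Combine:
[1.1.1] true AND true = true
[1.1.2.1] true AND true = true
[1.1.2] NOT true = false
[1.1] true AND false = false
[1.2.1] false AND true = false
[1.2.2] true AND true = true
[1.2] exactly-one(false, true) = true
[1] false AND true = false
[2.1.1] false OR false = false
[2.1.2.1] false OR true OR false = true
[2.1.2] NOT true = false
[2.1.3] exactly-one(true, false) = true
[2.1] false OR false OR true = true
[2] NOT true = false
[3] true → false = false
[root] false OR false OR false = false
Overall: false → rejected

Rejected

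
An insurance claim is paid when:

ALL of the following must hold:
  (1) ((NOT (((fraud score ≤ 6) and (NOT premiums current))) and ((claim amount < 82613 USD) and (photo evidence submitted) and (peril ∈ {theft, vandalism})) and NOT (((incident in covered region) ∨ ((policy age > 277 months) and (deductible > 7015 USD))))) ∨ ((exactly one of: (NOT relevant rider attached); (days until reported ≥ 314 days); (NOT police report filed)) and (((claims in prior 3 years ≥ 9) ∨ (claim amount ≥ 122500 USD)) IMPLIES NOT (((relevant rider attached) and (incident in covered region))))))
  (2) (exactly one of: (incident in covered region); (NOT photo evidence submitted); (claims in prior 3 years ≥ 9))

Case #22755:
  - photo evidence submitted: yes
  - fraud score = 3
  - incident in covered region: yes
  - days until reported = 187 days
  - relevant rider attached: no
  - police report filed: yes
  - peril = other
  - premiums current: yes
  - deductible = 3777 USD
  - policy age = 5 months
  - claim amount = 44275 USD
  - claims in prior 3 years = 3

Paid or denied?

Atomic conditions:
  fraud score ≤ 6: 3 ≤ 6 is true
  NOT premiums current: yes → false
  claim amount < 82613 USD: 44275 < 82613 is true
  photo evidence submitted: yes → true
  peril ∈ {theft, vandalism}: other is not in the set → false
  incident in covered region: yes → true
  policy age > 277 months: 5 > 277 is false
  deductible > 7015 USD: 3777 > 7015 is false
  NOT relevant rider attached: no → true
  days until reported ≥ 314 days: 187 ≥ 314 is false
  NOT police report filed: yes → false
  claims in prior 3 years ≥ 9: 3 ≥ 9 is false
  claim amount ≥ 122500 USD: 44275 ≥ 122500 is false
  relevant rider attached: no → false
  NOT photo evidence submitted: yes → false
Combine:
[1.1.1.1] true AND false = false
[1.1.1] NOT false = true
[1.1.2] true AND true AND false = false
[1.1.3.1.2] false AND false = false
[1.1.3.1] true OR false = true
[1.1.3] NOT true = false
[1.1] true AND false AND false = false
[1.2.1] exactly-one(true, false, false) = true
[1.2.2.1] false OR false = false
[1.2.2.2.1] false AND true = false
[1.2.2.2] NOT false = true
[1.2.2] false → true (antecedent false ⇒ implication holds) = true
[1.2] true AND true = true
[1] false OR true = true
[2] exactly-one(true, false, false) = true
[root] true AND true = true
Overall: true → paid

Paid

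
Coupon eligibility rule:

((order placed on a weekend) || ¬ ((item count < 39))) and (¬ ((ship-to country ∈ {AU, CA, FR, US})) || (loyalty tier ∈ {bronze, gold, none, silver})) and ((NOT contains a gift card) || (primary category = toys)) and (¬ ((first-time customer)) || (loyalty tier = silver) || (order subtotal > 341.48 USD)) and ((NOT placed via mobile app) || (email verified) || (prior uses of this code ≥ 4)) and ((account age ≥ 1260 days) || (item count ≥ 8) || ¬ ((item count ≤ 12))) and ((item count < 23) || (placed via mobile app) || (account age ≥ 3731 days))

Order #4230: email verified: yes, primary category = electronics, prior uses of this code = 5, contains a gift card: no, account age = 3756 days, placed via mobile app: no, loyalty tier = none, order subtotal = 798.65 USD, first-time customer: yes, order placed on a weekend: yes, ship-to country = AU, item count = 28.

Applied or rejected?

Applied

Atomic conditions:
  order placed on a weekend: yes → true
  item count < 39: 28 < 39 is true
  ship-to country ∈ {AU, CA, FR, US}: AU is in the set → true
  loyalty tier ∈ {bronze, gold, none, silver}: none is in the set → true
  NOT contains a gift card: no → true
  primary category = toys: electronics == toys is false
  first-time customer: yes → true
  loyalty tier = silver: none == silver is false
  order subtotal > 341.48 USD: 798.65 > 341.48 is true
  NOT placed via mobile app: no → true
  email verified: yes → true
  prior uses of this code ≥ 4: 5 ≥ 4 is true
  account age ≥ 1260 days: 3756 ≥ 1260 is true
  item count ≥ 8: 28 ≥ 8 is true
  item count ≤ 12: 28 ≤ 12 is false
  item count < 23: 28 < 23 is false
  placed via mobile app: no → false
  account age ≥ 3731 days: 3756 ≥ 3731 is true
Combine:
[1.2] NOT true = false
[1] true OR false = true
[2.1] NOT true = false
[2] false OR true = true
[3] true OR false = true
[4.1] NOT true = false
[4] false OR false OR true = true
[5] true OR true OR true = true
[6.3] NOT false = true
[6] true OR true OR true = true
[7] false OR false OR true = true
[root] true AND true AND true AND true AND true AND true AND true = true
Overall: true → applied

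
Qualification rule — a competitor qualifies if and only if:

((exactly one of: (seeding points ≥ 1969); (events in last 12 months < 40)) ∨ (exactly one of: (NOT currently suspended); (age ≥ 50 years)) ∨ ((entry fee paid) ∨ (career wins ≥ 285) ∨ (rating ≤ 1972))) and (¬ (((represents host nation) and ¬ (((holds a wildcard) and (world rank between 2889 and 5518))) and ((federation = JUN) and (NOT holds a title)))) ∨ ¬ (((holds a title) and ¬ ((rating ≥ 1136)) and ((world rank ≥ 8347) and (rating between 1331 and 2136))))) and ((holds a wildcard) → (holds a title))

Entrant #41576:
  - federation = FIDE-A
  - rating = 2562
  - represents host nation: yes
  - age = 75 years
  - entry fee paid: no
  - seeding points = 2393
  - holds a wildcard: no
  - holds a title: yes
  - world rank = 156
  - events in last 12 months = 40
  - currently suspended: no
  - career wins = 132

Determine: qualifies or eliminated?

Qualifies

Atomic conditions:
  seeding points ≥ 1969: 2393 ≥ 1969 is true
  events in last 12 months < 40: 40 < 40 is false
  NOT currently suspended: no → true
  age ≥ 50 years: 75 ≥ 50 is true
  entry fee paid: no → false
  career wins ≥ 285: 132 ≥ 285 is false
  rating ≤ 1972: 2562 ≤ 1972 is false
  represents host nation: yes → true
  holds a wildcard: no → false
  world rank between 2889 and 5518: 156 in [2889, 5518] is false
  federation = JUN: FIDE-A == JUN is false
  NOT holds a title: yes → false
  holds a title: yes → true
  rating ≥ 1136: 2562 ≥ 1136 is true
  world rank ≥ 8347: 156 ≥ 8347 is false
  rating between 1331 and 2136: 2562 in [1331, 2136] is false
Combine:
[1.1] exactly-one(true, false) = true
[1.2] exactly-one(true, true) = false
[1.3] false OR false OR false = false
[1] true OR false OR false = true
[2.1.1.2.1] false AND false = false
[2.1.1.2] NOT false = true
[2.1.1.3] false AND false = false
[2.1.1] true AND true AND false = false
[2.1] NOT false = true
[2.2.1.2] NOT true = false
[2.2.1.3] false AND false = false
[2.2.1] true AND false AND false = false
[2.2] NOT false = true
[2] true OR true = true
[3] false → true (antecedent false ⇒ implication holds) = true
[root] true AND true AND true = true
Overall: true → qualifies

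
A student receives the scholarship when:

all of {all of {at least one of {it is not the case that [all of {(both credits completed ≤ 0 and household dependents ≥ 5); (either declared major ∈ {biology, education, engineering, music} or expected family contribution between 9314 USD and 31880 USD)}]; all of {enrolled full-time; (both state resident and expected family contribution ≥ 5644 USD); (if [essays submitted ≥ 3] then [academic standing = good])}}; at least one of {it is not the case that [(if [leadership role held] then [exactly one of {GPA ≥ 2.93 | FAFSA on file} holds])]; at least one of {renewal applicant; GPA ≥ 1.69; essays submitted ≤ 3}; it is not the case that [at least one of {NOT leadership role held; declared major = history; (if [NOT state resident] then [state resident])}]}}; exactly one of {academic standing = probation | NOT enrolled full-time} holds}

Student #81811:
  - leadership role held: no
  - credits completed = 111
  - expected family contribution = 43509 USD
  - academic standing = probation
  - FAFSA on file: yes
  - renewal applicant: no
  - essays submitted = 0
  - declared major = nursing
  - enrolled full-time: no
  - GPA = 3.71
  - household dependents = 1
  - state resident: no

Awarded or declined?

Declined

Atomic conditions:
  credits completed ≤ 0: 111 ≤ 0 is false
  household dependents ≥ 5: 1 ≥ 5 is false
  declared major ∈ {biology, education, engineering, music}: nursing is not in the set → false
  expected family contribution between 9314 USD and 31880 USD: 43509 in [9314, 31880] is false
  enrolled full-time: no → false
  state resident: no → false
  expected family contribution ≥ 5644 USD: 43509 ≥ 5644 is true
  essays submitted ≥ 3: 0 ≥ 3 is false
  academic standing = good: probation == good is false
  leadership role held: no → false
  GPA ≥ 2.93: 3.71 ≥ 2.93 is true
  FAFSA on file: yes → true
  renewal applicant: no → false
  GPA ≥ 1.69: 3.71 ≥ 1.69 is true
  essays submitted ≤ 3: 0 ≤ 3 is true
  NOT leadership role held: no → true
  declared major = history: nursing == history is false
  NOT state resident: no → true
  academic standing = probation: probation == probation is true
  NOT enrolled full-time: no → true
Combine:
[1.1.1.1.1] false AND false = false
[1.1.1.1.2] false OR false = false
[1.1.1.1] false AND false = false
[1.1.1] NOT false = true
[1.1.2.2] false AND true = false
[1.1.2.3] false → false (antecedent false ⇒ implication holds) = true
[1.1.2] false AND false AND true = false
[1.1] true OR false = true
[1.2.1.1.2] exactly-one(true, true) = false
[1.2.1.1] false → false (antecedent false ⇒ implication holds) = true
[1.2.1] NOT true = false
[1.2.2] false OR true OR true = true
[1.2.3.1.3] true → false = false
[1.2.3.1] true OR false OR false = true
[1.2.3] NOT true = false
[1.2] false OR true OR false = true
[1] true AND true = true
[2] exactly-one(true, true) = false
[root] true AND false = false
Overall: false → declined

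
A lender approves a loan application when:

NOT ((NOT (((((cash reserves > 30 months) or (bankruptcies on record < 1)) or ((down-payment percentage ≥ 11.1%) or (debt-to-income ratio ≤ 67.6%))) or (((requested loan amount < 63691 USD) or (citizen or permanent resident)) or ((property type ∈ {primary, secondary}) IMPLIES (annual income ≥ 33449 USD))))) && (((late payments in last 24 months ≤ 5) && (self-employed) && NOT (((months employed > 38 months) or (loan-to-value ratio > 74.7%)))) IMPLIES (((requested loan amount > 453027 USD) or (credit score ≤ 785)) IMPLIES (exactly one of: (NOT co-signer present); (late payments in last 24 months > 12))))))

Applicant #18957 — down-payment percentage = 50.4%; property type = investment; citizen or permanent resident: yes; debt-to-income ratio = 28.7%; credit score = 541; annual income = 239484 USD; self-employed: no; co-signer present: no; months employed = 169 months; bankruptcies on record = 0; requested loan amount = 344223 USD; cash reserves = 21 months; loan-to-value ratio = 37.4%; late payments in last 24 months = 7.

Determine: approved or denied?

Approved

Atomic conditions:
  cash reserves > 30 months: 21 > 30 is false
  bankruptcies on record < 1: 0 < 1 is true
  down-payment percentage ≥ 11.1%: 50.4 ≥ 11.1 is true
  debt-to-income ratio ≤ 67.6%: 28.7 ≤ 67.6 is true
  requested loan amount < 63691 USD: 344223 < 63691 is false
  citizen or permanent resident: yes → true
  property type ∈ {primary, secondary}: investment is not in the set → false
  annual income ≥ 33449 USD: 239484 ≥ 33449 is true
  late payments in last 24 months ≤ 5: 7 ≤ 5 is false
  self-employed: no → false
  months employed > 38 months: 169 > 38 is true
  loan-to-value ratio > 74.7%: 37.4 > 74.7 is false
  requested loan amount > 453027 USD: 344223 > 453027 is false
  credit score ≤ 785: 541 ≤ 785 is true
  NOT co-signer present: no → true
  late payments in last 24 months > 12: 7 > 12 is false
Combine:
[1.1.1.1.1] false OR true = true
[1.1.1.1.2] true OR true = true
[1.1.1.1] true OR true = true
[1.1.1.2.1] false OR true = true
[1.1.1.2.2] false → true (antecedent false ⇒ implication holds) = true
[1.1.1.2] true OR true = true
[1.1.1] true OR true = true
[1.1] NOT true = false
[1.2.1.3.1] true OR false = true
[1.2.1.3] NOT true = false
[1.2.1] false AND false AND false = false
[1.2.2.1] false OR true = true
[1.2.2.2] exactly-one(true, false) = true
[1.2.2] true → true = true
[1.2] false → true (antecedent false ⇒ implication holds) = true
[1] false AND true = false
[root] NOT false = true
Overall: true → approved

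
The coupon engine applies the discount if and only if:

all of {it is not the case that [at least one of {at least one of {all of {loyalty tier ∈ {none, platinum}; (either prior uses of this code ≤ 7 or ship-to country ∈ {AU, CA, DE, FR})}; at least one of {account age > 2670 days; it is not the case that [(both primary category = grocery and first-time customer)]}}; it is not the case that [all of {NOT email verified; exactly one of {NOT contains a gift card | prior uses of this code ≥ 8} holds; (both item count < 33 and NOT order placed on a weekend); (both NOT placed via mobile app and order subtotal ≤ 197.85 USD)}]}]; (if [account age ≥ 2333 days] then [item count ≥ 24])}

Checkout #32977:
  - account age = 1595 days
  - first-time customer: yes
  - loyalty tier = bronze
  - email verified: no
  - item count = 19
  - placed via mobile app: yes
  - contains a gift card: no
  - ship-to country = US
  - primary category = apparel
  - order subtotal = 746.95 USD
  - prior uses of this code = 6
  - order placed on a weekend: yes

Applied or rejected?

Rejected

Atomic conditions:
  loyalty tier ∈ {none, platinum}: bronze is not in the set → false
  prior uses of this code ≤ 7: 6 ≤ 7 is true
  ship-to country ∈ {AU, CA, DE, FR}: US is not in the set → false
  account age > 2670 days: 1595 > 2670 is false
  primary category = grocery: apparel == grocery is false
  first-time customer: yes → true
  NOT email verified: no → true
  NOT contains a gift card: no → true
  prior uses of this code ≥ 8: 6 ≥ 8 is false
  item count < 33: 19 < 33 is true
  NOT order placed on a weekend: yes → false
  NOT placed via mobile app: yes → false
  order subtotal ≤ 197.85 USD: 746.95 ≤ 197.85 is false
  account age ≥ 2333 days: 1595 ≥ 2333 is false
  item count ≥ 24: 19 ≥ 24 is false
Combine:
[1.1.1.1.2] true OR false = true
[1.1.1.1] false AND true = false
[1.1.1.2.2.1] false AND true = false
[1.1.1.2.2] NOT false = true
[1.1.1.2] false OR true = true
[1.1.1] false OR true = true
[1.1.2.1.2] exactly-one(true, false) = true
[1.1.2.1.3] true AND false = false
[1.1.2.1.4] false AND false = false
[1.1.2.1] true AND true AND false AND false = false
[1.1.2] NOT false = true
[1.1] true OR true = true
[1] NOT true = false
[2] false → false (antecedent false ⇒ implication holds) = true
[root] false AND true = false
Overall: false → rejected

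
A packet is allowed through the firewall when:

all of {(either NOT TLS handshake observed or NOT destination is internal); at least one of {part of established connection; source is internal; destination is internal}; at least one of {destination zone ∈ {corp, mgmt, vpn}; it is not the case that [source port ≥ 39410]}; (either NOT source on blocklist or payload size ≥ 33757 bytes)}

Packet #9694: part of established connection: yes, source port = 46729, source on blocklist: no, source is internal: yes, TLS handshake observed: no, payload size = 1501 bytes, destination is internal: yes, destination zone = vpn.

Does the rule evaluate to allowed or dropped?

Atomic conditions:
  NOT TLS handshake observed: no → true
  NOT destination is internal: yes → false
  part of established connection: yes → true
  source is internal: yes → true
  destination is internal: yes → true
  destination zone ∈ {corp, mgmt, vpn}: vpn is in the set → true
  source port ≥ 39410: 46729 ≥ 39410 is true
  NOT source on blocklist: no → true
  payload size ≥ 33757 bytes: 1501 ≥ 33757 is false
Combine:
[1] true OR false = true
[2] true OR true OR true = true
[3.2] NOT true = false
[3] true OR false = true
[4] true OR false = true
[root] true AND true AND true AND true = true
Overall: true → allowed

Allowed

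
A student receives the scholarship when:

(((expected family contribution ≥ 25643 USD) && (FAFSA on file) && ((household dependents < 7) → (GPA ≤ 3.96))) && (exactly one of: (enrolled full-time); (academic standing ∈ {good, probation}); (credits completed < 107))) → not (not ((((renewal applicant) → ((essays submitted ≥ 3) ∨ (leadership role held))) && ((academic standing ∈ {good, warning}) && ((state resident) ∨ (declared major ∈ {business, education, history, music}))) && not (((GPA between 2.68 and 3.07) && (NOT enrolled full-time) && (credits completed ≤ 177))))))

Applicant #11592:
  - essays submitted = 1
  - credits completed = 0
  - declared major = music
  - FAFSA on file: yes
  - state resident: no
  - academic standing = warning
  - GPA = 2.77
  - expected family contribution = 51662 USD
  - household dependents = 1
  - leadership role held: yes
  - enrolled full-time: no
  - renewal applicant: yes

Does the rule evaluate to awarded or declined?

Atomic conditions:
  expected family contribution ≥ 25643 USD: 51662 ≥ 25643 is true
  FAFSA on file: yes → true
  household dependents < 7: 1 < 7 is true
  GPA ≤ 3.96: 2.77 ≤ 3.96 is true
  enrolled full-time: no → false
  academic standing ∈ {good, probation}: warning is not in the set → false
  credits completed < 107: 0 < 107 is true
  renewal applicant: yes → true
  essays submitted ≥ 3: 1 ≥ 3 is false
  leadership role held: yes → true
  academic standing ∈ {good, warning}: warning is in the set → true
  state resident: no → false
  declared major ∈ {business, education, history, music}: music is in the set → true
  GPA between 2.68 and 3.07: 2.77 in [2.68, 3.07] is true
  NOT enrolled full-time: no → true
  credits completed ≤ 177: 0 ≤ 177 is true
Combine:
[1.1.3] true → true = true
[1.1] true AND true AND true = true
[1.2] exactly-one(false, false, true) = true
[1] true AND true = true
[2.1.1.1.2] false OR true = true
[2.1.1.1] true → true = true
[2.1.1.2.2] false OR true = true
[2.1.1.2] true AND true = true
[2.1.1.3.1] true AND true AND true = true
[2.1.1.3] NOT true = false
[2.1.1] true AND true AND false = false
[2.1] NOT false = true
[2] NOT true = false
[root] true → false = false
Overall: false → declined

Declined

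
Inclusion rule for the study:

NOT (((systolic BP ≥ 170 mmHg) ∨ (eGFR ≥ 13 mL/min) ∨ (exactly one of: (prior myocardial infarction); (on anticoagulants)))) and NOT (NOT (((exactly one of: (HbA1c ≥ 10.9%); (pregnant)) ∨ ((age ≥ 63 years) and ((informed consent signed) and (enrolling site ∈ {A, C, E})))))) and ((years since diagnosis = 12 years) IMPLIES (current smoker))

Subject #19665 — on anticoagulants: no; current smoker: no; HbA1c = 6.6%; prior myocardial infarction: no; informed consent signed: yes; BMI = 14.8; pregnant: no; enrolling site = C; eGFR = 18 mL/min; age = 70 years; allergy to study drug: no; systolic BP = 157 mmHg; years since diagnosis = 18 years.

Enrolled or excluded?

Atomic conditions:
  systolic BP ≥ 170 mmHg: 157 ≥ 170 is false
  eGFR ≥ 13 mL/min: 18 ≥ 13 is true
  prior myocardial infarction: no → false
  on anticoagulants: no → false
  HbA1c ≥ 10.9%: 6.6 ≥ 10.9 is false
  pregnant: no → false
  age ≥ 63 years: 70 ≥ 63 is true
  informed consent signed: yes → true
  enrolling site ∈ {A, C, E}: C is in the set → true
  years since diagnosis = 12 years: 18 == 12 is false
  current smoker: no → false
Combine:
[1.1.3] exactly-one(false, false) = false
[1.1] false OR true OR false = true
[1] NOT true = false
[2.1.1.1] exactly-one(false, false) = false
[2.1.1.2.2] true AND true = true
[2.1.1.2] true AND true = true
[2.1.1] false OR true = true
[2.1] NOT true = false
[2] NOT false = true
[3] false → false (antecedent false ⇒ implication holds) = true
[root] false AND true AND true = false
Overall: false → excluded

Excluded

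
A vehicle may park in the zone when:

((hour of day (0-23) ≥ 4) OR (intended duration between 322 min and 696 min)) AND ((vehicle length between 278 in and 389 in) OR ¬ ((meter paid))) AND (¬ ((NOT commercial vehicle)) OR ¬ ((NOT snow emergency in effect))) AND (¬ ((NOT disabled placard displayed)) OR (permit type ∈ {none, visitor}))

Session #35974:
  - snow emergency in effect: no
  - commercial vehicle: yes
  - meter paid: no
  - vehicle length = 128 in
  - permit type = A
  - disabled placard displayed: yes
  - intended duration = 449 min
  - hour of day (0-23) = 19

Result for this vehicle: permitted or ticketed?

Atomic conditions:
  hour of day (0-23) ≥ 4: 19 ≥ 4 is true
  intended duration between 322 min and 696 min: 449 in [322, 696] is true
  vehicle length between 278 in and 389 in: 128 in [278, 389] is false
  meter paid: no → false
  NOT commercial vehicle: yes → false
  NOT snow emergency in effect: no → true
  NOT disabled placard displayed: yes → false
  permit type ∈ {none, visitor}: A is not in the set → false
Combine:
[1] true OR true = true
[2.2] NOT false = true
[2] false OR true = true
[3.1] NOT false = true
[3.2] NOT true = false
[3] true OR false = true
[4.1] NOT false = true
[4] true OR false = true
[root] true AND true AND true AND true = true
Overall: true → permitted

Permitted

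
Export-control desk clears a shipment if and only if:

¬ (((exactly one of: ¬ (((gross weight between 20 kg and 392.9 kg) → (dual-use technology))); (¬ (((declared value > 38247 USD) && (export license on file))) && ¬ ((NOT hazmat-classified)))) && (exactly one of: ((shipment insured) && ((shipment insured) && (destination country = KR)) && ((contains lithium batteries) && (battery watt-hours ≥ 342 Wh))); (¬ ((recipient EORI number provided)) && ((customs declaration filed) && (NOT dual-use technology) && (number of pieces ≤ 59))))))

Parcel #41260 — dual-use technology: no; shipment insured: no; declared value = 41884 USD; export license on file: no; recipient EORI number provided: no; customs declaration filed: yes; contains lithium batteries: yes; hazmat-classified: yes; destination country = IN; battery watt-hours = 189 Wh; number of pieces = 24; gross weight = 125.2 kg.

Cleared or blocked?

Atomic conditions:
  gross weight between 20 kg and 392.9 kg: 125.2 in [20, 392.9] is true
  dual-use technology: no → false
  declared value > 38247 USD: 41884 > 38247 is true
  export license on file: no → false
  NOT hazmat-classified: yes → false
  shipment insured: no → false
  destination country = KR: IN == KR is false
  contains lithium batteries: yes → true
  battery watt-hours ≥ 342 Wh: 189 ≥ 342 is false
  recipient EORI number provided: no → false
  customs declaration filed: yes → true
  NOT dual-use technology: no → true
  number of pieces ≤ 59: 24 ≤ 59 is true
Combine:
[1.1.1.1] true → false = false
[1.1.1] NOT false = true
[1.1.2.1.1] true AND false = false
[1.1.2.1] NOT false = true
[1.1.2.2] NOT false = true
[1.1.2] true AND true = true
[1.1] exactly-one(true, true) = false
[1.2.1.2] false AND false = false
[1.2.1.3] true AND false = false
[1.2.1] false AND false AND false = false
[1.2.2.1] NOT false = true
[1.2.2.2] true AND true AND true = true
[1.2.2] true AND true = true
[1.2] exactly-one(false, true) = true
[1] false AND true = false
[root] NOT false = true
Overall: true → cleared

Cleared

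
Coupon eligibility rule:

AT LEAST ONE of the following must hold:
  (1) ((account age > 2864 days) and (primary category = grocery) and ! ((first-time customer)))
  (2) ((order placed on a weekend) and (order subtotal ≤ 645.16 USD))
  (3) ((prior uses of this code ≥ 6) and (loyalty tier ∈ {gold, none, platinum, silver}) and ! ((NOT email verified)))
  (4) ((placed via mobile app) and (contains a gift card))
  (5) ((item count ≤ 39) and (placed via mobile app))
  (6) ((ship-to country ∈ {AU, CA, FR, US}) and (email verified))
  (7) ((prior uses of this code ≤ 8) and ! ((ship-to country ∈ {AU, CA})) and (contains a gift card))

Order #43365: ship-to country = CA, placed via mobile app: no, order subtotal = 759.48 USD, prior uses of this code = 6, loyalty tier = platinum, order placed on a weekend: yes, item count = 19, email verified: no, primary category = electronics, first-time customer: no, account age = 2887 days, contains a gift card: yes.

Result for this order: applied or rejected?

Rejected

Atomic conditions:
  account age > 2864 days: 2887 > 2864 is true
  primary category = grocery: electronics == grocery is false
  first-time customer: no → false
  order placed on a weekend: yes → true
  order subtotal ≤ 645.16 USD: 759.48 ≤ 645.16 is false
  prior uses of this code ≥ 6: 6 ≥ 6 is true
  loyalty tier ∈ {gold, none, platinum, silver}: platinum is in the set → true
  NOT email verified: no → true
  placed via mobile app: no → false
  contains a gift card: yes → true
  item count ≤ 39: 19 ≤ 39 is true
  ship-to country ∈ {AU, CA, FR, US}: CA is in the set → true
  email verified: no → false
  prior uses of this code ≤ 8: 6 ≤ 8 is true
  ship-to country ∈ {AU, CA}: CA is in the set → true
Combine:
[1.3] NOT false = true
[1] true AND false AND true = false
[2] true AND false = false
[3.3] NOT true = false
[3] true AND true AND false = false
[4] false AND true = false
[5] true AND false = false
[6] true AND false = false
[7.2] NOT true = false
[7] true AND false AND true = false
[root] false OR false OR false OR false OR false OR false OR false = false
Overall: false → rejected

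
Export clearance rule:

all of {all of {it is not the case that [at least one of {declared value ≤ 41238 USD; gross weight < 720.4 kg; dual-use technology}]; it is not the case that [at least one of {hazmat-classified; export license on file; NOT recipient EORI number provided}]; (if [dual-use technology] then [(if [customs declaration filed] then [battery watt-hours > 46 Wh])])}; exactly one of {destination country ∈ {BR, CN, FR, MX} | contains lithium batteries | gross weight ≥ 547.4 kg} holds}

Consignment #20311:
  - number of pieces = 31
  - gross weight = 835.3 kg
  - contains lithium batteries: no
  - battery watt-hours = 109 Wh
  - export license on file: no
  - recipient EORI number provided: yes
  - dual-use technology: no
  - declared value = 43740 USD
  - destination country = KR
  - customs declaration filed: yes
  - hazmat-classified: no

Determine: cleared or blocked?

Cleared

Atomic conditions:
  declared value ≤ 41238 USD: 43740 ≤ 41238 is false
  gross weight < 720.4 kg: 835.3 < 720.4 is false
  dual-use technology: no → false
  hazmat-classified: no → false
  export license on file: no → false
  NOT recipient EORI number provided: yes → false
  customs declaration filed: yes → true
  battery watt-hours > 46 Wh: 109 > 46 is true
  destination country ∈ {BR, CN, FR, MX}: KR is not in the set → false
  contains lithium batteries: no → false
  gross weight ≥ 547.4 kg: 835.3 ≥ 547.4 is true
Combine:
[1.1.1] false OR false OR false = false
[1.1] NOT false = true
[1.2.1] false OR false OR false = false
[1.2] NOT false = true
[1.3.2] true → true = true
[1.3] false → true (antecedent false ⇒ implication holds) = true
[1] true AND true AND true = true
[2] exactly-one(false, false, true) = true
[root] true AND true = true
Overall: true → cleared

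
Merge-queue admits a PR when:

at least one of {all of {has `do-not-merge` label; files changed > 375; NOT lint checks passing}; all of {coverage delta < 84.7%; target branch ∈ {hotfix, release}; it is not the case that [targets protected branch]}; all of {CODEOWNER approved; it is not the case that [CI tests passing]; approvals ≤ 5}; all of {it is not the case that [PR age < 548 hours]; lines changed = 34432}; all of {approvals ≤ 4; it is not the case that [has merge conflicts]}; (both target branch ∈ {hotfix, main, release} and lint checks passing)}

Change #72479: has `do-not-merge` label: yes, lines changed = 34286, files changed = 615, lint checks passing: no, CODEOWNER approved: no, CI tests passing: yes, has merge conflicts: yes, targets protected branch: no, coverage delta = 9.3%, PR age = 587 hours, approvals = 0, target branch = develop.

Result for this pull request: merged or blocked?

Merged

Atomic conditions:
  has `do-not-merge` label: yes → true
  files changed > 375: 615 > 375 is true
  NOT lint checks passing: no → true
  coverage delta < 84.7%: 9.3 < 84.7 is true
  target branch ∈ {hotfix, release}: develop is not in the set → false
  targets protected branch: no → false
  CODEOWNER approved: no → false
  CI tests passing: yes → true
  approvals ≤ 5: 0 ≤ 5 is true
  PR age < 548 hours: 587 < 548 is false
  lines changed = 34432: 34286 == 34432 is false
  approvals ≤ 4: 0 ≤ 4 is true
  has merge conflicts: yes → true
  target branch ∈ {hotfix, main, release}: develop is not in the set → false
  lint checks passing: no → false
Combine:
[1] true AND true AND true = true
[2.3] NOT false = true
[2] true AND false AND true = false
[3.2] NOT true = false
[3] false AND false AND true = false
[4.1] NOT false = true
[4] true AND false = false
[5.2] NOT true = false
[5] true AND false = false
[6] false AND false = false
[root] true OR false OR false OR false OR false OR false = true
Overall: true → merged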